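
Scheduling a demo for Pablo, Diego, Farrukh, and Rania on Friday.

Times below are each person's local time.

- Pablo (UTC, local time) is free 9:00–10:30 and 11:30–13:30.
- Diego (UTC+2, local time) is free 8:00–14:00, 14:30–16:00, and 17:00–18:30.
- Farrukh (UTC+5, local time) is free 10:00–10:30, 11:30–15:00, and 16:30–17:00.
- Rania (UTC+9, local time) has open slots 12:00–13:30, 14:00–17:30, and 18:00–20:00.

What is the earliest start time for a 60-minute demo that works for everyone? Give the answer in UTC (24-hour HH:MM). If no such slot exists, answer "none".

09:00

Pablo → UTC: 09:00–10:30, 11:30–13:30.
Diego → UTC: 06:00–12:00, 12:30–14:00, 15:00–16:30.
Farrukh → UTC: 05:00–05:30, 06:30–10:00, 11:30–12:00.
Rania → UTC: 03:00–04:30, 05:00–08:30, 09:00–11:00.
Pablo ∩ Diego: 09:00–10:30, 11:30–12:00, 12:30–13:30.
Pablo ∩ Diego ∩ Farrukh: 09:00–10:00, 11:30–12:00.
Pablo ∩ Diego ∩ Farrukh ∩ Rania: 09:00–10:00.
Windows ≥ 60 min: 09:00–10:00.
Earliest such window starts at 09:00.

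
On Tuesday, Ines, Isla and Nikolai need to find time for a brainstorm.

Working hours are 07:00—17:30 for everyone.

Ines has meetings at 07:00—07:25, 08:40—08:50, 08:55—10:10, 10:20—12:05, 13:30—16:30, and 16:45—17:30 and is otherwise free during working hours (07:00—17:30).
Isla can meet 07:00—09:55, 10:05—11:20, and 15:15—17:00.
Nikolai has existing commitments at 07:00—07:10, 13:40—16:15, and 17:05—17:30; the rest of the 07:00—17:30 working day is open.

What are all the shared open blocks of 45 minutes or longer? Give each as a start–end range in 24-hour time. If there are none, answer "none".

Ines free within 07:00–17:30: 07:25–08:40, 08:50–08:55, 10:10–10:20, 12:05–13:30, 16:30–16:45.
Nikolai free within 07:00–17:30: 07:10–13:40, 16:15–17:05.
Ines ∩ Isla: 07:25–08:40, 08:50–08:55, 10:10–10:20, 16:30–16:45.
Ines ∩ Isla ∩ Nikolai: 07:25–08:40, 08:50–08:55, 10:10–10:20, 16:30–16:45.
Windows ≥ 45 min: 07:25–08:40.

07:25–08:40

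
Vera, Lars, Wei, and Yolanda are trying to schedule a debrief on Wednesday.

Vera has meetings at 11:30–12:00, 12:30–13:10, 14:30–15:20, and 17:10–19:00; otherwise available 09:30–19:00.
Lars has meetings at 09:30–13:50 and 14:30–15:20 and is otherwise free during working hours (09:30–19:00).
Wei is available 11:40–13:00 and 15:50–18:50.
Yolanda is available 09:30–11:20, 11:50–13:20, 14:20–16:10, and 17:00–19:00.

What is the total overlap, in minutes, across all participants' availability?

30 minutes

Vera free within 09:30–19:00: 09:30–11:30, 12:00–12:30, 13:10–14:30, 15:20–17:10.
Lars free within 09:30–19:00: 13:50–14:30, 15:20–19:00.
Vera ∩ Lars: 13:50–14:30, 15:20–17:10.
Vera ∩ Lars ∩ Wei: 15:50–17:10.
Vera ∩ Lars ∩ Wei ∩ Yolanda: 15:50–16:10, 17:00–17:10.
Total common minutes: 20 + 10 = 30.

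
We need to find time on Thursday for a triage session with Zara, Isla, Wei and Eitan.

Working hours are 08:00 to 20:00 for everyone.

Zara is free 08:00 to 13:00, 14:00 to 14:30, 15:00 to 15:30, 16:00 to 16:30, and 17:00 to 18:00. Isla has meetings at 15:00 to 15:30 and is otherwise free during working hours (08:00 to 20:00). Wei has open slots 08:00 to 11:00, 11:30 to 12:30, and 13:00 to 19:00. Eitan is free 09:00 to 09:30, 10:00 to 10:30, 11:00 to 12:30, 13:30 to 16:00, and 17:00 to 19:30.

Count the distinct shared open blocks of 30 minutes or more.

Isla free within 08:00–20:00: 08:00–15:00, 15:30–20:00.
Zara ∩ Isla: 08:00–13:00, 14:00–14:30, 16:00–16:30, 17:00–18:00.
Zara ∩ Isla ∩ Wei: 08:00–11:00, 11:30–12:30, 14:00–14:30, 16:00–16:30, 17:00–18:00.
Zara ∩ Isla ∩ Wei ∩ Eitan: 09:00–09:30, 10:00–10:30, 11:30–12:30, 14:00–14:30, 17:00–18:00.
Windows ≥ 30 min: 09:00–09:30, 10:00–10:30, 11:30–12:30, 14:00–14:30, 17:00–18:00.
That's 5 windows.

5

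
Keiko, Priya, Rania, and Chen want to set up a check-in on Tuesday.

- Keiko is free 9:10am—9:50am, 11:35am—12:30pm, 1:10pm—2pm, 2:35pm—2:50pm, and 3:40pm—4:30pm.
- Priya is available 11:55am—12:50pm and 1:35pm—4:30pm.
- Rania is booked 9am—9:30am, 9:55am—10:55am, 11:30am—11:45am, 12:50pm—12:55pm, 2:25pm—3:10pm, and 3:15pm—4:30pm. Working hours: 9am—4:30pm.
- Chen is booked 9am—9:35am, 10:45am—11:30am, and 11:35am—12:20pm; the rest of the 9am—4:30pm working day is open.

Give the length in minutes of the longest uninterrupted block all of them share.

25 minutes

Rania free within 09:00–16:30: 09:30–09:55, 10:55–11:30, 11:45–12:50, 12:55–14:25, 15:10–15:15.
Chen free within 09:00–16:30: 09:35–10:45, 11:30–11:35, 12:20–16:30.
Keiko ∩ Priya: 11:55–12:30, 13:35–14:00, 14:35–14:50, 15:40–16:30.
Keiko ∩ Priya ∩ Rania: 11:55–12:30, 13:35–14:00.
Keiko ∩ Priya ∩ Rania ∩ Chen: 12:20–12:30, 13:35–14:00.
Common window lengths: 10, 25 min; longest is 25.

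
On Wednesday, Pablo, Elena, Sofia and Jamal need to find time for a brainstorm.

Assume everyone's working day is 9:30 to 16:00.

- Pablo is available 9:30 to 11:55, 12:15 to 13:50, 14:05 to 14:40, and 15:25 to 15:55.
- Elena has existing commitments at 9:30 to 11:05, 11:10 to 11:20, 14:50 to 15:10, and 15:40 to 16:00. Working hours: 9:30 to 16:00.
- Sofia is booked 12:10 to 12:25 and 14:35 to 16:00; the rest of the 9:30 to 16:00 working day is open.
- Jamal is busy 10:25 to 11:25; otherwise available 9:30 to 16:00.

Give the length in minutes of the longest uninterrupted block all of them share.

Elena free within 09:30–16:00: 11:05–11:10, 11:20–14:50, 15:10–15:40.
Sofia free within 09:30–16:00: 09:30–12:10, 12:25–14:35.
Jamal free within 09:30–16:00: 09:30–10:25, 11:25–16:00.
Pablo ∩ Elena: 11:05–11:10, 11:20–11:55, 12:15–13:50, 14:05–14:40, 15:25–15:40.
Pablo ∩ Elena ∩ Sofia: 11:05–11:10, 11:20–11:55, 12:25–13:50, 14:05–14:35.
Pablo ∩ Elena ∩ Sofia ∩ Jamal: 11:25–11:55, 12:25–13:50, 14:05–14:35.
Common window lengths: 30, 85, 30 min; longest is 85.

85 minutes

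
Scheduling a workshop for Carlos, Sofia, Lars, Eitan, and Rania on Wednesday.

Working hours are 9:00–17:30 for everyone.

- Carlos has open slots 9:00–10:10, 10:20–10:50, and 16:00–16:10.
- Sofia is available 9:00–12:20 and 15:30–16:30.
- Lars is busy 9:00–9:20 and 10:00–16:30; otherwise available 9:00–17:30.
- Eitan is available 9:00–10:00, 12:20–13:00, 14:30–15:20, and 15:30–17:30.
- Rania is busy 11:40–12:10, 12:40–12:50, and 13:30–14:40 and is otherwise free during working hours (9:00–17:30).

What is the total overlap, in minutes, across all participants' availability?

Lars free within 09:00–17:30: 09:20–10:00, 16:30–17:30.
Rania free within 09:00–17:30: 09:00–11:40, 12:10–12:40, 12:50–13:30, 14:40–17:30.
Carlos ∩ Sofia: 09:00–10:10, 10:20–10:50, 16:00–16:10.
Carlos ∩ Sofia ∩ Lars: 09:20–10:00.
Carlos ∩ Sofia ∩ Lars ∩ Eitan: 09:20–10:00.
Carlos ∩ Sofia ∩ Lars ∩ Eitan ∩ Rania: 09:20–10:00.
Total common minutes: 40.

40 minutes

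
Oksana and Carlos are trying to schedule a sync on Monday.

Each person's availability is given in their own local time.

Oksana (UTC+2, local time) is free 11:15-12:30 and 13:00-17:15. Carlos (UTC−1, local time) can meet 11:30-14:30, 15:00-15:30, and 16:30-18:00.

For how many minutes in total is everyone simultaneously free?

165 minutes

Oksana → UTC: 09:15–10:30, 11:00–15:15.
Carlos → UTC: 12:30–15:30, 16:00–16:30, 17:30–19:00.
Oksana ∩ Carlos: 12:30–15:15.
Total common minutes: 165.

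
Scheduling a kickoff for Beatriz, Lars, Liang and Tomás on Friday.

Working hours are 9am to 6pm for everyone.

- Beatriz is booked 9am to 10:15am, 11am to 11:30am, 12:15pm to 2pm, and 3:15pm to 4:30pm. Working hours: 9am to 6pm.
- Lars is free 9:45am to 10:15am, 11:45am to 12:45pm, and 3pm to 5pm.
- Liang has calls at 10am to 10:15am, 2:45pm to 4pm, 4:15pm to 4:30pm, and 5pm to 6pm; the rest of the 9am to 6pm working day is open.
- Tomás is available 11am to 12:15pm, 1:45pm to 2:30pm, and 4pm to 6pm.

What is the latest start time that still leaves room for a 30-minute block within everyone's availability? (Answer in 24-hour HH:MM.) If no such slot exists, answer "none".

16:30

Beatriz free within 09:00–18:00: 10:15–11:00, 11:30–12:15, 14:00–15:15, 16:30–18:00.
Liang free within 09:00–18:00: 09:00–10:00, 10:15–14:45, 16:00–16:15, 16:30–17:00.
Beatriz ∩ Lars: 11:45–12:15, 15:00–15:15, 16:30–17:00.
Beatriz ∩ Lars ∩ Liang: 11:45–12:15, 16:30–17:00.
Beatriz ∩ Lars ∩ Liang ∩ Tomás: 11:45–12:15, 16:30–17:00.
Windows ≥ 30 min: 11:45–12:15, 16:30–17:00.
Latest start in the last window 16:30–17:00 is 17:00 − 30 min = 16:30.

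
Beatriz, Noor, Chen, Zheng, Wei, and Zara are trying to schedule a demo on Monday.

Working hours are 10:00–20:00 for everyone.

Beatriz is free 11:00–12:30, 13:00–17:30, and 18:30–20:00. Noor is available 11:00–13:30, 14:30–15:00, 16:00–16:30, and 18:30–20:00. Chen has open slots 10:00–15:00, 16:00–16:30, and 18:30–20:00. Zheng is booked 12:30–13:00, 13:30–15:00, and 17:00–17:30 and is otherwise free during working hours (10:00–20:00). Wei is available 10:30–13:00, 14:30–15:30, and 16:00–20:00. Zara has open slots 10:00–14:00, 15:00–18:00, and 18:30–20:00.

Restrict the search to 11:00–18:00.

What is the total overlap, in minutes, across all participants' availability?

Zheng free within 10:00–20:00: 10:00–12:30, 13:00–13:30, 15:00–17:00, 17:30–20:00.
Beatriz ∩ Noor: 11:00–12:30, 13:00–13:30, 14:30–15:00, 16:00–16:30, 18:30–20:00.
Beatriz ∩ Noor ∩ Chen: 11:00–12:30, 13:00–13:30, 14:30–15:00, 16:00–16:30, 18:30–20:00.
Beatriz ∩ Noor ∩ Chen ∩ Zheng: 11:00–12:30, 13:00–13:30, 16:00–16:30, 18:30–20:00.
Beatriz ∩ Noor ∩ Chen ∩ Zheng ∩ Wei: 11:00–12:30, 16:00–16:30, 18:30–20:00.
Beatriz ∩ Noor ∩ Chen ∩ Zheng ∩ Wei ∩ Zara: 11:00–12:30, 16:00–16:30, 18:30–20:00.
Restricted to 11:00–18:00: 11:00–12:30, 16:00–16:30.
Total common minutes: 90 + 30 = 120.

120 minutes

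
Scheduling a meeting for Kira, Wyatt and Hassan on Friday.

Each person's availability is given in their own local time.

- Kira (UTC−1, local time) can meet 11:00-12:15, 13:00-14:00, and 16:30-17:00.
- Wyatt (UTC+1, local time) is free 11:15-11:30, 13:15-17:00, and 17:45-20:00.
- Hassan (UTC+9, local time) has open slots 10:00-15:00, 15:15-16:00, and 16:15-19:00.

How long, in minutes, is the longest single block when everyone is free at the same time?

Kira → UTC: 12:00–13:15, 14:00–15:00, 17:30–18:00.
Wyatt → UTC: 10:15–10:30, 12:15–16:00, 16:45–19:00.
Hassan → UTC: 01:00–06:00, 06:15–07:00, 07:15–10:00.
Kira ∩ Wyatt: 12:15–13:15, 14:00–15:00, 17:30–18:00.
Kira ∩ Wyatt ∩ Hassan: (none).
No common window.

0 minutes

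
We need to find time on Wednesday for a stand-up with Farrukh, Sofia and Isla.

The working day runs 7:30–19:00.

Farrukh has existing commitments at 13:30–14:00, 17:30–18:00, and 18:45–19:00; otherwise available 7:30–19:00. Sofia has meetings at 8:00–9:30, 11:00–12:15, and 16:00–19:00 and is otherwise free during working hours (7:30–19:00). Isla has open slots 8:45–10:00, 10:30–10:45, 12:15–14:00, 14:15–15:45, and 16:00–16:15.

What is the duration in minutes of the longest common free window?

Farrukh free within 07:30–19:00: 07:30–13:30, 14:00–17:30, 18:00–18:45.
Sofia free within 07:30–19:00: 07:30–08:00, 09:30–11:00, 12:15–16:00.
Farrukh ∩ Sofia: 07:30–08:00, 09:30–11:00, 12:15–13:30, 14:00–16:00.
Farrukh ∩ Sofia ∩ Isla: 09:30–10:00, 10:30–10:45, 12:15–13:30, 14:15–15:45.
Common window lengths: 30, 15, 75, 90 min; longest is 90.

90 minutes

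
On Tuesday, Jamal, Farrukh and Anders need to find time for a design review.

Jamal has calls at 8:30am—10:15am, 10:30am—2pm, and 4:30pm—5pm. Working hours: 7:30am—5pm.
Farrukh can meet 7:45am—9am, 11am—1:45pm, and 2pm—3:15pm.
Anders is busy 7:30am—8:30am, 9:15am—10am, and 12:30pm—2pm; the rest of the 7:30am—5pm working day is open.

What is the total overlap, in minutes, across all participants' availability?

75 minutes

Jamal free within 07:30–17:00: 07:30–08:30, 10:15–10:30, 14:00–16:30.
Anders free within 07:30–17:00: 08:30–09:15, 10:00–12:30, 14:00–17:00.
Jamal ∩ Farrukh: 07:45–08:30, 14:00–15:15.
Jamal ∩ Farrukh ∩ Anders: 14:00–15:15.
Total common minutes: 75.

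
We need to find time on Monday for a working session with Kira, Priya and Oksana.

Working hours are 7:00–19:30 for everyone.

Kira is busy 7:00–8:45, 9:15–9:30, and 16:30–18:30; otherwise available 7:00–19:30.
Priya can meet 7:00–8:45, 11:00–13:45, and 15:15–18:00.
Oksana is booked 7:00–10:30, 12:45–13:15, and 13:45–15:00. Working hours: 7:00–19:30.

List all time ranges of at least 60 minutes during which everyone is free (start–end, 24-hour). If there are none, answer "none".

Kira free within 07:00–19:30: 08:45–09:15, 09:30–16:30, 18:30–19:30.
Oksana free within 07:00–19:30: 10:30–12:45, 13:15–13:45, 15:00–19:30.
Kira ∩ Priya: 11:00–13:45, 15:15–16:30.
Kira ∩ Priya ∩ Oksana: 11:00–12:45, 13:15–13:45, 15:15–16:30.
Windows ≥ 60 min: 11:00–12:45, 15:15–16:30.

11:00–12:45, 15:15–16:30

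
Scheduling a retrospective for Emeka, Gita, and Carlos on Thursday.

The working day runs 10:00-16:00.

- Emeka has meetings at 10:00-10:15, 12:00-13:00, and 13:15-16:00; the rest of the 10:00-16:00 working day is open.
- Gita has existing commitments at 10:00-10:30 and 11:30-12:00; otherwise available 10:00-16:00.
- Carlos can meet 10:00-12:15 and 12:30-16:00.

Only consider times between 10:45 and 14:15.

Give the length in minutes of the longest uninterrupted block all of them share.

Emeka free within 10:00–16:00: 10:15–12:00, 13:00–13:15.
Gita free within 10:00–16:00: 10:30–11:30, 12:00–16:00.
Emeka ∩ Gita: 10:30–11:30, 13:00–13:15.
Emeka ∩ Gita ∩ Carlos: 10:30–11:30, 13:00–13:15.
Restricted to 10:45–14:15: 10:45–11:30, 13:00–13:15.
Common window lengths: 45, 15 min; longest is 45.

45 minutes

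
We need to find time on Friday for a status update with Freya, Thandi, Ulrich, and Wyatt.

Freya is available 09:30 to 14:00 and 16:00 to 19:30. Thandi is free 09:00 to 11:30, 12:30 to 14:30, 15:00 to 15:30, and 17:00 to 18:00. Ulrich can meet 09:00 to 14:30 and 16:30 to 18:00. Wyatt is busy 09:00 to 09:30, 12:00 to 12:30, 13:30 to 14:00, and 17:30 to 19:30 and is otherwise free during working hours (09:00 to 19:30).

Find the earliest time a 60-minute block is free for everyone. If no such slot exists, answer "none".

09:30

Wyatt free within 09:00–19:30: 09:30–12:00, 12:30–13:30, 14:00–17:30.
Freya ∩ Thandi: 09:30–11:30, 12:30–14:00, 17:00–18:00.
Freya ∩ Thandi ∩ Ulrich: 09:30–11:30, 12:30–14:00, 17:00–18:00.
Freya ∩ Thandi ∩ Ulrich ∩ Wyatt: 09:30–11:30, 12:30–13:30, 17:00–17:30.
Windows ≥ 60 min: 09:30–11:30, 12:30–13:30.
Earliest such window starts at 09:30.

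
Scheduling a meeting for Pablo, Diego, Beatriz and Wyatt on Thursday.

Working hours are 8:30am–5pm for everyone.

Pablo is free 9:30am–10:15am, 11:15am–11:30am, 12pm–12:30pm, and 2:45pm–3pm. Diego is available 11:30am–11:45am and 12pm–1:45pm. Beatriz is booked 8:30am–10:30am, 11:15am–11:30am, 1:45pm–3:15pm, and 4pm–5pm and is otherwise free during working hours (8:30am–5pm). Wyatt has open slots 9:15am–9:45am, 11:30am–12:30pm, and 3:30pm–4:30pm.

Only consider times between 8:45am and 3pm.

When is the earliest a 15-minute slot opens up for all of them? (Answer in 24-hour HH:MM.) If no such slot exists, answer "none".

12:00

Beatriz free within 08:30–17:00: 10:30–11:15, 11:30–13:45, 15:15–16:00.
Pablo ∩ Diego: 12:00–12:30.
Pablo ∩ Diego ∩ Beatriz: 12:00–12:30.
Pablo ∩ Diego ∩ Beatriz ∩ Wyatt: 12:00–12:30.
Restricted to 08:45–15:00: 12:00–12:30.
Windows ≥ 15 min: 12:00–12:30.
Earliest such window starts at 12:00.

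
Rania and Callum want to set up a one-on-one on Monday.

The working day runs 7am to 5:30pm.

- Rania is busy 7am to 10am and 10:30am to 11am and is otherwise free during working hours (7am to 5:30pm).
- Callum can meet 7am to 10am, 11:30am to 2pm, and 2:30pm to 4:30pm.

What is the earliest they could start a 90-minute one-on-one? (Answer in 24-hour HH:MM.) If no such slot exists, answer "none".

11:30

Rania free within 07:00–17:30: 10:00–10:30, 11:00–17:30.
Rania ∩ Callum: 11:30–14:00, 14:30–16:30.
Windows ≥ 90 min: 11:30–14:00, 14:30–16:30.
Earliest such window starts at 11:30.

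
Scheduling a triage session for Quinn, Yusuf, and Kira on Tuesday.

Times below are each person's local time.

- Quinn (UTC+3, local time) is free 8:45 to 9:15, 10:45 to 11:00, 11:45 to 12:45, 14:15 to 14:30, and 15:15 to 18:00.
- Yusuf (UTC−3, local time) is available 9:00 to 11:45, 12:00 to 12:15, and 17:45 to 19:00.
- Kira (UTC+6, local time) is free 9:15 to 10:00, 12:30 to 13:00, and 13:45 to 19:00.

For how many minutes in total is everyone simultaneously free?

Quinn → UTC: 05:45–06:15, 07:45–08:00, 08:45–09:45, 11:15–11:30, 12:15–15:00.
Yusuf → UTC: 12:00–14:45, 15:00–15:15, 20:45–22:00.
Kira → UTC: 03:15–04:00, 06:30–07:00, 07:45–13:00.
Quinn ∩ Yusuf: 12:15–14:45.
Quinn ∩ Yusuf ∩ Kira: 12:15–13:00.
Total common minutes: 45.

45 minutes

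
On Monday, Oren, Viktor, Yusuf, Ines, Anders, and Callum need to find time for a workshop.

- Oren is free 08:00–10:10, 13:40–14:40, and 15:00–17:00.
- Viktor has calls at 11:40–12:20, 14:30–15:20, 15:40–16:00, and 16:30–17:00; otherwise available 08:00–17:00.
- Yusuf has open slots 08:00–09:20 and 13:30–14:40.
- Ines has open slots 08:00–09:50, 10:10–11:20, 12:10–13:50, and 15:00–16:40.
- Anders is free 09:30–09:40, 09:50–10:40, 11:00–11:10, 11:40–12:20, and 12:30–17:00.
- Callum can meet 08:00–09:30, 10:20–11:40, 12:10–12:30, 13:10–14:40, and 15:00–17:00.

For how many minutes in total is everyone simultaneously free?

Viktor free within 08:00–17:00: 08:00–11:40, 12:20–14:30, 15:20–15:40, 16:00–16:30.
Oren ∩ Viktor: 08:00–10:10, 13:40–14:30, 15:20–15:40, 16:00–16:30.
Oren ∩ Viktor ∩ Yusuf: 08:00–09:20, 13:40–14:30.
Oren ∩ Viktor ∩ Yusuf ∩ Ines: 08:00–09:20, 13:40–13:50.
Oren ∩ Viktor ∩ Yusuf ∩ Ines ∩ Anders: 13:40–13:50.
Oren ∩ Viktor ∩ Yusuf ∩ Ines ∩ Anders ∩ Callum: 13:40–13:50.
Total common minutes: 10.

10 minutes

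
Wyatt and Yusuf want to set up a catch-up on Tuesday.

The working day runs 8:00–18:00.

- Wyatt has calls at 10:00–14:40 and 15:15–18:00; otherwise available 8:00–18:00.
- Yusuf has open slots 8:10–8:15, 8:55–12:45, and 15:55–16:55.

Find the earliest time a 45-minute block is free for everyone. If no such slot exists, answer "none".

08:55

Wyatt free within 08:00–18:00: 08:00–10:00, 14:40–15:15.
Wyatt ∩ Yusuf: 08:10–08:15, 08:55–10:00.
Windows ≥ 45 min: 08:55–10:00.
Earliest such window starts at 08:55.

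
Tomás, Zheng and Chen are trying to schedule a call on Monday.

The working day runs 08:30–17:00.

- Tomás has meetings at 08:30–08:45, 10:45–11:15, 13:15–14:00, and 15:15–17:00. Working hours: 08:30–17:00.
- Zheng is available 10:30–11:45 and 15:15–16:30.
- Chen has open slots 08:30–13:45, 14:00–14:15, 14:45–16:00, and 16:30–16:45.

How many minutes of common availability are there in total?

Tomás free within 08:30–17:00: 08:45–10:45, 11:15–13:15, 14:00–15:15.
Tomás ∩ Zheng: 10:30–10:45, 11:15–11:45.
Tomás ∩ Zheng ∩ Chen: 10:30–10:45, 11:15–11:45.
Total common minutes: 15 + 30 = 45.

45 minutes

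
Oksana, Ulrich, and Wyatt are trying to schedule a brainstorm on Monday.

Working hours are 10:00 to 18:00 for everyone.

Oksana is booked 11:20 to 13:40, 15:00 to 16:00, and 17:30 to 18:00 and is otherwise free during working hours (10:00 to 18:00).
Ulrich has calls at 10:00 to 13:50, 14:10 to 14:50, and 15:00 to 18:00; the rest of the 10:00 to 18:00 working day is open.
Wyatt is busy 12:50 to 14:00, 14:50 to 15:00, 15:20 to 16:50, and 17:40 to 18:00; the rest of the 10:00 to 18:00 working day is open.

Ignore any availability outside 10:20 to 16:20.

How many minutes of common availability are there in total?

10 minutes

Oksana free within 10:00–18:00: 10:00–11:20, 13:40–15:00, 16:00–17:30.
Ulrich free within 10:00–18:00: 13:50–14:10, 14:50–15:00.
Wyatt free within 10:00–18:00: 10:00–12:50, 14:00–14:50, 15:00–15:20, 16:50–17:40.
Oksana ∩ Ulrich: 13:50–14:10, 14:50–15:00.
Oksana ∩ Ulrich ∩ Wyatt: 14:00–14:10.
Restricted to 10:20–16:20: 14:00–14:10.
Total common minutes: 10.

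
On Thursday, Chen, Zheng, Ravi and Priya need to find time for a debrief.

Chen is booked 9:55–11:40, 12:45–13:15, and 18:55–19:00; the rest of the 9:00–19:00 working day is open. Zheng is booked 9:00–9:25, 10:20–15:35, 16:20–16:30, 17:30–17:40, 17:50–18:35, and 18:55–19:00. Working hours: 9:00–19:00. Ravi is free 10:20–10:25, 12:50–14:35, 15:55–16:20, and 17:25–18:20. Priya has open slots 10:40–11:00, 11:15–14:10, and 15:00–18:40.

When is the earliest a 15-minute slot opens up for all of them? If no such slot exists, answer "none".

15:55

Chen free within 09:00–19:00: 09:00–09:55, 11:40–12:45, 13:15–18:55.
Zheng free within 09:00–19:00: 09:25–10:20, 15:35–16:20, 16:30–17:30, 17:40–17:50, 18:35–18:55.
Chen ∩ Zheng: 09:25–09:55, 15:35–16:20, 16:30–17:30, 17:40–17:50, 18:35–18:55.
Chen ∩ Zheng ∩ Ravi: 15:55–16:20, 17:25–17:30, 17:40–17:50.
Chen ∩ Zheng ∩ Ravi ∩ Priya: 15:55–16:20, 17:25–17:30, 17:40–17:50.
Windows ≥ 15 min: 15:55–16:20.
Earliest such window starts at 15:55.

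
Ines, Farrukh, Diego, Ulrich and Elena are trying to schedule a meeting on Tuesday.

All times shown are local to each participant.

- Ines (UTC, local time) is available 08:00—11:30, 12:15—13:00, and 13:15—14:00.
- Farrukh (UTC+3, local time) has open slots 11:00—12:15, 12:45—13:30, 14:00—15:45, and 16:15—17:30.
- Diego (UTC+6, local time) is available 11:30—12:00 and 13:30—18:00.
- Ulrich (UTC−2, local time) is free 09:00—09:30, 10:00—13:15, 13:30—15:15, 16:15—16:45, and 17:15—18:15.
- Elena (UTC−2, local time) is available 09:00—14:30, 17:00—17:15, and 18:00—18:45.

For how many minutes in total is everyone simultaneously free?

Ines → UTC: 08:00–11:30, 12:15–13:00, 13:15–14:00.
Farrukh → UTC: 08:00–09:15, 09:45–10:30, 11:00–12:45, 13:15–14:30.
Diego → UTC: 05:30–06:00, 07:30–12:00.
Ulrich → UTC: 11:00–11:30, 12:00–15:15, 15:30–17:15, 18:15–18:45, 19:15–20:15.
Elena → UTC: 11:00–16:30, 19:00–19:15, 20:00–20:45.
Ines ∩ Farrukh: 08:00–09:15, 09:45–10:30, 11:00–11:30, 12:15–12:45, 13:15–14:00.
Ines ∩ Farrukh ∩ Diego: 08:00–09:15, 09:45–10:30, 11:00–11:30.
Ines ∩ Farrukh ∩ Diego ∩ Ulrich: 11:00–11:30.
Ines ∩ Farrukh ∩ Diego ∩ Ulrich ∩ Elena: 11:00–11:30.
Total common minutes: 30.

30 minutes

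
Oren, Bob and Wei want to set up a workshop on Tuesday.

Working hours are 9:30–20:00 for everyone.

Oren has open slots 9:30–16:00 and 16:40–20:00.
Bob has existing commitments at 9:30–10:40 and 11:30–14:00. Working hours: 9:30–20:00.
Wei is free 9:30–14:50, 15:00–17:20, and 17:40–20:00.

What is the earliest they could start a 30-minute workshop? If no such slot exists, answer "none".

10:40

Bob free within 09:30–20:00: 10:40–11:30, 14:00–20:00.
Oren ∩ Bob: 10:40–11:30, 14:00–16:00, 16:40–20:00.
Oren ∩ Bob ∩ Wei: 10:40–11:30, 14:00–14:50, 15:00–16:00, 16:40–17:20, 17:40–20:00.
Windows ≥ 30 min: 10:40–11:30, 14:00–14:50, 15:00–16:00, 16:40–17:20, 17:40–20:00.
Earliest such window starts at 10:40.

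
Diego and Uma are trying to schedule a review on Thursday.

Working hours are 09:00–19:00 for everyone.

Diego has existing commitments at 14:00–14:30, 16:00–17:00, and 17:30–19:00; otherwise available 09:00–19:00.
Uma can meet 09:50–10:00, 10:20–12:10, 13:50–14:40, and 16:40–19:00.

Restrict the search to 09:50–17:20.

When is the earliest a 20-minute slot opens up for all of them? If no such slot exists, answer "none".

Diego free within 09:00–19:00: 09:00–14:00, 14:30–16:00, 17:00–17:30.
Diego ∩ Uma: 09:50–10:00, 10:20–12:10, 13:50–14:00, 14:30–14:40, 17:00–17:30.
Restricted to 09:50–17:20: 09:50–10:00, 10:20–12:10, 13:50–14:00, 14:30–14:40, 17:00–17:20.
Windows ≥ 20 min: 10:20–12:10, 17:00–17:20.
Earliest such window starts at 10:20.

10:20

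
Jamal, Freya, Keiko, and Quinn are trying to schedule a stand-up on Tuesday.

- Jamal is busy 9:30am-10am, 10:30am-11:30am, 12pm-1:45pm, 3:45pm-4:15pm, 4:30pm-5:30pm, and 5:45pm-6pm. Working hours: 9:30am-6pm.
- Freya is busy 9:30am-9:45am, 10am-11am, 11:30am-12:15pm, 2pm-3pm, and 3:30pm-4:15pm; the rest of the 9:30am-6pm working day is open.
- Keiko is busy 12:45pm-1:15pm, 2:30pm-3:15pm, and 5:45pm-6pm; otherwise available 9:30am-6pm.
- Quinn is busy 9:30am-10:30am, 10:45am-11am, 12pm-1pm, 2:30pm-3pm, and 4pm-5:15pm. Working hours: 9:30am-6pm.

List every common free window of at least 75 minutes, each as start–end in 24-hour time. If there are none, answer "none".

Jamal free within 09:30–18:00: 10:00–10:30, 11:30–12:00, 13:45–15:45, 16:15–16:30, 17:30–17:45.
Freya free within 09:30–18:00: 09:45–10:00, 11:00–11:30, 12:15–14:00, 15:00–15:30, 16:15–18:00.
Keiko free within 09:30–18:00: 09:30–12:45, 13:15–14:30, 15:15–17:45.
Quinn free within 09:30–18:00: 10:30–10:45, 11:00–12:00, 13:00–14:30, 15:00–16:00, 17:15–18:00.
Jamal ∩ Freya: 13:45–14:00, 15:00–15:30, 16:15–16:30, 17:30–17:45.
Jamal ∩ Freya ∩ Keiko: 13:45–14:00, 15:15–15:30, 16:15–16:30, 17:30–17:45.
Jamal ∩ Freya ∩ Keiko ∩ Quinn: 13:45–14:00, 15:15–15:30, 17:30–17:45.
Windows ≥ 75 min: (none).

none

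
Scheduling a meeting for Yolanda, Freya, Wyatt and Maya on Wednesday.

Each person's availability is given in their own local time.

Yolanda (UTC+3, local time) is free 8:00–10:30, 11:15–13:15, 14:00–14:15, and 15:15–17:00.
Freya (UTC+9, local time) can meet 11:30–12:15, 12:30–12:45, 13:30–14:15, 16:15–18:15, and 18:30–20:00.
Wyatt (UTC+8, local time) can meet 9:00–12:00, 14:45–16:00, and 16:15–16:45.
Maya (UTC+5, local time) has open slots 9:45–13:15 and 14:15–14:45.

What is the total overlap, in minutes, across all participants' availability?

15 minutes

Yolanda → UTC: 05:00–07:30, 08:15–10:15, 11:00–11:15, 12:15–14:00.
Freya → UTC: 02:30–03:15, 03:30–03:45, 04:30–05:15, 07:15–09:15, 09:30–11:00.
Wyatt → UTC: 01:00–04:00, 06:45–08:00, 08:15–08:45.
Maya → UTC: 04:45–08:15, 09:15–09:45.
Yolanda ∩ Freya: 05:00–05:15, 07:15–07:30, 08:15–09:15, 09:30–10:15.
Yolanda ∩ Freya ∩ Wyatt: 07:15–07:30, 08:15–08:45.
Yolanda ∩ Freya ∩ Wyatt ∩ Maya: 07:15–07:30.
Total common minutes: 15.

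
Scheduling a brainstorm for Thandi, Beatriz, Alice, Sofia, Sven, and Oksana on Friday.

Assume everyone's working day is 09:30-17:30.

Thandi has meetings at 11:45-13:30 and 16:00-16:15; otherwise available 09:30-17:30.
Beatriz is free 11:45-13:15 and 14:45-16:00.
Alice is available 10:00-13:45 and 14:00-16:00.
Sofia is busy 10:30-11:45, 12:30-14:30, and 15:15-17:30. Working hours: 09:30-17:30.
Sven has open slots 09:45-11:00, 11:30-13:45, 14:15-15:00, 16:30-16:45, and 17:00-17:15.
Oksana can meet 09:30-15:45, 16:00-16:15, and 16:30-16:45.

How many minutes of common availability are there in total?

15 minutes

Thandi free within 09:30–17:30: 09:30–11:45, 13:30–16:00, 16:15–17:30.
Sofia free within 09:30–17:30: 09:30–10:30, 11:45–12:30, 14:30–15:15.
Thandi ∩ Beatriz: 14:45–16:00.
Thandi ∩ Beatriz ∩ Alice: 14:45–16:00.
Thandi ∩ Beatriz ∩ Alice ∩ Sofia: 14:45–15:15.
Thandi ∩ Beatriz ∩ Alice ∩ Sofia ∩ Sven: 14:45–15:00.
Thandi ∩ Beatriz ∩ Alice ∩ Sofia ∩ Sven ∩ Oksana: 14:45–15:00.
Total common minutes: 15.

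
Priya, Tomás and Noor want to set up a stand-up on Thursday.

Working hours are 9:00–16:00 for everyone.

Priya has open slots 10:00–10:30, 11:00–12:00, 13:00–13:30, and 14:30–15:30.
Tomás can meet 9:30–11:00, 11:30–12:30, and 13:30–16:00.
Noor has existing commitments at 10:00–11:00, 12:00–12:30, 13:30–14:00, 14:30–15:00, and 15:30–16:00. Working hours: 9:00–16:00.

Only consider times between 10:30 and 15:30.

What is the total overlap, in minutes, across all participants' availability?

Noor free within 09:00–16:00: 09:00–10:00, 11:00–12:00, 12:30–13:30, 14:00–14:30, 15:00–15:30.
Priya ∩ Tomás: 10:00–10:30, 11:30–12:00, 14:30–15:30.
Priya ∩ Tomás ∩ Noor: 11:30–12:00, 15:00–15:30.
Restricted to 10:30–15:30: 11:30–12:00, 15:00–15:30.
Total common minutes: 30 + 30 = 60.

60 minutes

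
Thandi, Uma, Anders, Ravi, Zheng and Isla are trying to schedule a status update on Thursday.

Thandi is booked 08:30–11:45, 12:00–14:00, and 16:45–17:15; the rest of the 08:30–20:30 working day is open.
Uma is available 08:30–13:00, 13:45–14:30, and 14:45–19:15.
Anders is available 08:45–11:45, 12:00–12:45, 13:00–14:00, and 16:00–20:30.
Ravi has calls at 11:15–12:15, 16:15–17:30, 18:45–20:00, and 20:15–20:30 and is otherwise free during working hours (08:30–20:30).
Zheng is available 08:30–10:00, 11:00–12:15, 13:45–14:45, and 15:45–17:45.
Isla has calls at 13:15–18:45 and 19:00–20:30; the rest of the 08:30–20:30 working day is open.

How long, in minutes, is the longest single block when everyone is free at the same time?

0 minutes

Thandi free within 08:30–20:30: 11:45–12:00, 14:00–16:45, 17:15–20:30.
Ravi free within 08:30–20:30: 08:30–11:15, 12:15–16:15, 17:30–18:45, 20:00–20:15.
Isla free within 08:30–20:30: 08:30–13:15, 18:45–19:00.
Thandi ∩ Uma: 11:45–12:00, 14:00–14:30, 14:45–16:45, 17:15–19:15.
Thandi ∩ Uma ∩ Anders: 16:00–16:45, 17:15–19:15.
Thandi ∩ Uma ∩ Anders ∩ Ravi: 16:00–16:15, 17:30–18:45.
Thandi ∩ Uma ∩ Anders ∩ Ravi ∩ Zheng: 16:00–16:15, 17:30–17:45.
Thandi ∩ Uma ∩ Anders ∩ Ravi ∩ Zheng ∩ Isla: (none).
No common window.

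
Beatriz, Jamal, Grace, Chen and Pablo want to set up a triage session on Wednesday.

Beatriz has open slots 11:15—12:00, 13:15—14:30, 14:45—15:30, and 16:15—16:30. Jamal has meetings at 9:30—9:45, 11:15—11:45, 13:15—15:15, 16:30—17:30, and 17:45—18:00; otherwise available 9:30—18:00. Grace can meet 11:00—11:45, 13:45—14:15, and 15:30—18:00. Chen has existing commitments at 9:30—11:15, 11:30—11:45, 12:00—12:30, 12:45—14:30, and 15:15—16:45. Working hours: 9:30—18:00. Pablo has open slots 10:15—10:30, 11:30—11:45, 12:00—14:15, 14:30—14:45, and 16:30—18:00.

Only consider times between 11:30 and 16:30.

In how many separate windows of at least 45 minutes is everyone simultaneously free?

0

Jamal free within 09:30–18:00: 09:45–11:15, 11:45–13:15, 15:15–16:30, 17:30–17:45.
Chen free within 09:30–18:00: 11:15–11:30, 11:45–12:00, 12:30–12:45, 14:30–15:15, 16:45–18:00.
Beatriz ∩ Jamal: 11:45–12:00, 15:15–15:30, 16:15–16:30.
Beatriz ∩ Jamal ∩ Grace: 16:15–16:30.
Beatriz ∩ Jamal ∩ Grace ∩ Chen: (none).
Beatriz ∩ Jamal ∩ Grace ∩ Chen ∩ Pablo: (none).
Restricted to 11:30–16:30: (none).
Windows ≥ 45 min: (none).
That's 0 windows.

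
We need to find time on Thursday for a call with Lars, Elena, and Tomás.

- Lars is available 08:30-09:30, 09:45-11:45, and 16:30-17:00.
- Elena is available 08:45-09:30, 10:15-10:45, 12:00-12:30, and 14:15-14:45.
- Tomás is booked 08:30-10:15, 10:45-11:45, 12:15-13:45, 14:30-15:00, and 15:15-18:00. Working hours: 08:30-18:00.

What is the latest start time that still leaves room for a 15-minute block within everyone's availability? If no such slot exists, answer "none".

Tomás free within 08:30–18:00: 10:15–10:45, 11:45–12:15, 13:45–14:30, 15:00–15:15.
Lars ∩ Elena: 08:45–09:30, 10:15–10:45.
Lars ∩ Elena ∩ Tomás: 10:15–10:45.
Windows ≥ 15 min: 10:15–10:45.
Latest start in the last window 10:15–10:45 is 10:45 − 15 min = 10:30.

10:30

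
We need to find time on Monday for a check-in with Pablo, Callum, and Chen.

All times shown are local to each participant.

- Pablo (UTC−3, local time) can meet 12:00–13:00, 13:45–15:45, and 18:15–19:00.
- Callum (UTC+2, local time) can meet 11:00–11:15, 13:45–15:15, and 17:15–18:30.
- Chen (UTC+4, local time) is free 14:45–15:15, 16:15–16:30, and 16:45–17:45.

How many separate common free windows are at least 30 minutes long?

0

Pablo → UTC: 15:00–16:00, 16:45–18:45, 21:15–22:00.
Callum → UTC: 09:00–09:15, 11:45–13:15, 15:15–16:30.
Chen → UTC: 10:45–11:15, 12:15–12:30, 12:45–13:45.
Pablo ∩ Callum: 15:15–16:00.
Pablo ∩ Callum ∩ Chen: (none).
Windows ≥ 30 min: (none).
That's 0 windows.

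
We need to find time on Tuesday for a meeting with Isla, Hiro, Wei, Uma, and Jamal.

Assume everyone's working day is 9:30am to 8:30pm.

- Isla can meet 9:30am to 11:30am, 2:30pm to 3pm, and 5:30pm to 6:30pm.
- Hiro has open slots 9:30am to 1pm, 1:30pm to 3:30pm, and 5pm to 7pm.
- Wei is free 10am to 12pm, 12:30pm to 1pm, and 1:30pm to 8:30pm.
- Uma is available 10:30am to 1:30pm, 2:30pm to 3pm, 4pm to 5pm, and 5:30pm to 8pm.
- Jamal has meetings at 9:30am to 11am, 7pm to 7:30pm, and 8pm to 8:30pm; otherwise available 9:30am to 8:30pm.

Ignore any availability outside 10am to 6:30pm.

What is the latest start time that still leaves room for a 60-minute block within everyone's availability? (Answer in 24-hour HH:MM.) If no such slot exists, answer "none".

17:30

Jamal free within 09:30–20:30: 11:00–19:00, 19:30–20:00.
Isla ∩ Hiro: 09:30–11:30, 14:30–15:00, 17:30–18:30.
Isla ∩ Hiro ∩ Wei: 10:00–11:30, 14:30–15:00, 17:30–18:30.
Isla ∩ Hiro ∩ Wei ∩ Uma: 10:30–11:30, 14:30–15:00, 17:30–18:30.
Isla ∩ Hiro ∩ Wei ∩ Uma ∩ Jamal: 11:00–11:30, 14:30–15:00, 17:30–18:30.
Restricted to 10:00–18:30: 11:00–11:30, 14:30–15:00, 17:30–18:30.
Windows ≥ 60 min: 17:30–18:30.
Latest start in the last window 17:30–18:30 is 18:30 − 60 min = 17:30.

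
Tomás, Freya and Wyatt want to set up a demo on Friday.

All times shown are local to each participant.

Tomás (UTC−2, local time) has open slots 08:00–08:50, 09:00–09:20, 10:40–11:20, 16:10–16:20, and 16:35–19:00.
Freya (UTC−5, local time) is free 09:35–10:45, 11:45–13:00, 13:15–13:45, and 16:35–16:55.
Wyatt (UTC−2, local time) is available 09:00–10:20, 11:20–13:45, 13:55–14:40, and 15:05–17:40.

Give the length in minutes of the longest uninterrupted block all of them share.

Tomás → UTC: 10:00–10:50, 11:00–11:20, 12:40–13:20, 18:10–18:20, 18:35–21:00.
Freya → UTC: 14:35–15:45, 16:45–18:00, 18:15–18:45, 21:35–21:55.
Wyatt → UTC: 11:00–12:20, 13:20–15:45, 15:55–16:40, 17:05–19:40.
Tomás ∩ Freya: 18:15–18:20, 18:35–18:45.
Tomás ∩ Freya ∩ Wyatt: 18:15–18:20, 18:35–18:45.
Common window lengths: 5, 10 min; longest is 10.

10 minutes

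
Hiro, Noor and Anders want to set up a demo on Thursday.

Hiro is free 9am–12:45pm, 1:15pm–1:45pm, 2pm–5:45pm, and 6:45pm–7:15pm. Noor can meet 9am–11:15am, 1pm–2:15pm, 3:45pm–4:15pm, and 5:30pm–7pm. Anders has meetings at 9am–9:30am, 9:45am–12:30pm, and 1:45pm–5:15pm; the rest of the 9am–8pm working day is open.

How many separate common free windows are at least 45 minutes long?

Anders free within 09:00–20:00: 09:30–09:45, 12:30–13:45, 17:15–20:00.
Hiro ∩ Noor: 09:00–11:15, 13:15–13:45, 14:00–14:15, 15:45–16:15, 17:30–17:45, 18:45–19:00.
Hiro ∩ Noor ∩ Anders: 09:30–09:45, 13:15–13:45, 17:30–17:45, 18:45–19:00.
Windows ≥ 45 min: (none).
That's 0 windows.

0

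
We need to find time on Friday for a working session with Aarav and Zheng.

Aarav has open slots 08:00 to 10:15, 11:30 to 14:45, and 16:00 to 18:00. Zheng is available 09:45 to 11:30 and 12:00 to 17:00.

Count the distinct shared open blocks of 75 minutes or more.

1

Aarav ∩ Zheng: 09:45–10:15, 12:00–14:45, 16:00–17:00.
Windows ≥ 75 min: 12:00–14:45.
That's 1 window.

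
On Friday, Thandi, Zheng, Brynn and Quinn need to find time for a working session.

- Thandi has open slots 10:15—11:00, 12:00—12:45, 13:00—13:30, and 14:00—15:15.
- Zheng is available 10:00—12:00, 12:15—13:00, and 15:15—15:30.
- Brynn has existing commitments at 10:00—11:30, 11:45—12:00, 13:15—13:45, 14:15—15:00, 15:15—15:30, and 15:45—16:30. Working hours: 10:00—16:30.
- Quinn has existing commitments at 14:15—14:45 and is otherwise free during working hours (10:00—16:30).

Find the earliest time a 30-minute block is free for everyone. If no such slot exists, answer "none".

12:15

Brynn free within 10:00–16:30: 11:30–11:45, 12:00–13:15, 13:45–14:15, 15:00–15:15, 15:30–15:45.
Quinn free within 10:00–16:30: 10:00–14:15, 14:45–16:30.
Thandi ∩ Zheng: 10:15–11:00, 12:15–12:45.
Thandi ∩ Zheng ∩ Brynn: 12:15–12:45.
Thandi ∩ Zheng ∩ Brynn ∩ Quinn: 12:15–12:45.
Windows ≥ 30 min: 12:15–12:45.
Earliest such window starts at 12:15.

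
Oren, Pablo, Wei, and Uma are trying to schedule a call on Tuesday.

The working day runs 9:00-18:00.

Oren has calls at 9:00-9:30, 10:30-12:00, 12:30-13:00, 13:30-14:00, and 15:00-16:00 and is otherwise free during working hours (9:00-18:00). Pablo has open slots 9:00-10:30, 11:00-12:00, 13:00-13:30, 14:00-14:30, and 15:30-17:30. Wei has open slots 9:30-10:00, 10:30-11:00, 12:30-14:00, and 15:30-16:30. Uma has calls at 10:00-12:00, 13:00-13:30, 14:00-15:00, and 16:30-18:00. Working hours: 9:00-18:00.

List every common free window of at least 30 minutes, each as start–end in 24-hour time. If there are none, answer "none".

Oren free within 09:00–18:00: 09:30–10:30, 12:00–12:30, 13:00–13:30, 14:00–15:00, 16:00–18:00.
Uma free within 09:00–18:00: 09:00–10:00, 12:00–13:00, 13:30–14:00, 15:00–16:30.
Oren ∩ Pablo: 09:30–10:30, 13:00–13:30, 14:00–14:30, 16:00–17:30.
Oren ∩ Pablo ∩ Wei: 09:30–10:00, 13:00–13:30, 16:00–16:30.
Oren ∩ Pablo ∩ Wei ∩ Uma: 09:30–10:00, 16:00–16:30.
Windows ≥ 30 min: 09:30–10:00, 16:00–16:30.

09:30–10:00, 16:00–16:30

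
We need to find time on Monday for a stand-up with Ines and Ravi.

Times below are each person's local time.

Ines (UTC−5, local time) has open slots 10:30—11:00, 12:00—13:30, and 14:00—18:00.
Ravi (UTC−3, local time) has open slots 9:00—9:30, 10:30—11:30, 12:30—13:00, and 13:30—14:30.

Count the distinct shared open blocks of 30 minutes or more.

Ines → UTC: 15:30–16:00, 17:00–18:30, 19:00–23:00.
Ravi → UTC: 12:00–12:30, 13:30–14:30, 15:30–16:00, 16:30–17:30.
Ines ∩ Ravi: 15:30–16:00, 17:00–17:30.
Windows ≥ 30 min: 15:30–16:00, 17:00–17:30.
That's 2 windows.

2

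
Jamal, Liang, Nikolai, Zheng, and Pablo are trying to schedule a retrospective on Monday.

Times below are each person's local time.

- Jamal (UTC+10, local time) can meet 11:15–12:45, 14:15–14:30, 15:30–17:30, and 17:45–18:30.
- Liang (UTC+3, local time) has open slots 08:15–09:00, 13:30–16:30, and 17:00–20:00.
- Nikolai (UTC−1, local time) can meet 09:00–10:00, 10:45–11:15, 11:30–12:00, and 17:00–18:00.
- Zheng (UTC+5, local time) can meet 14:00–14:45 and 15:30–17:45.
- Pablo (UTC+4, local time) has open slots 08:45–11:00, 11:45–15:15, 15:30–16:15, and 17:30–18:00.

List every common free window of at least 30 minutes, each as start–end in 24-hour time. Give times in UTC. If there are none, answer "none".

Jamal → UTC: 01:15–02:45, 04:15–04:30, 05:30–07:30, 07:45–08:30.
Liang → UTC: 05:15–06:00, 10:30–13:30, 14:00–17:00.
Nikolai → UTC: 10:00–11:00, 11:45–12:15, 12:30–13:00, 18:00–19:00.
Zheng → UTC: 09:00–09:45, 10:30–12:45.
Pablo → UTC: 04:45–07:00, 07:45–11:15, 11:30–12:15, 13:30–14:00.
Jamal ∩ Liang: 05:30–06:00.
Jamal ∩ Liang ∩ Nikolai: (none).
Jamal ∩ Liang ∩ Nikolai ∩ Zheng: (none).
Jamal ∩ Liang ∩ Nikolai ∩ Zheng ∩ Pablo: (none).
Windows ≥ 30 min: (none).

none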